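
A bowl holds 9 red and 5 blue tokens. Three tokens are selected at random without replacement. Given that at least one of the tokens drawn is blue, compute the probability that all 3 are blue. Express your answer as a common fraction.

P(all 3 blue) = C(5,3)/C(14,3) = 5/182; P(at least one blue) = 1 − C(9,3)/C(14,3) = 10/13.
Since 'all 3 blue' ⊆ 'at least one blue', P(all 3 | at least one) = 5/182 / 10/13 = 1/28 ≈ 0.0357.

1/28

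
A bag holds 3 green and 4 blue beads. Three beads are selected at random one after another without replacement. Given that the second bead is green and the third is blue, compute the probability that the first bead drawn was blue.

3/5

P(first=blue and the second bead is green and the third is blue) = (4/7)·(3/6)·(3/5) = 6/35.
P(E) = Σ over first color = 4/35 + 6/35 = 2/7.
By Bayes, P(first=blue | E) = 6/35 / 2/7 = 3/5 ≈ 0.6000.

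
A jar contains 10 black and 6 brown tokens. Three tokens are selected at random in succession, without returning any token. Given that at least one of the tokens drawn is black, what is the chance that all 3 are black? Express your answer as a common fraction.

2/9

P(all 3 black) = C(10,3)/C(16,3) = 3/14; P(at least one black) = 1 − C(6,3)/C(16,3) = 27/28.
Since 'all 3 black' ⊆ 'at least one black', P(all 3 | at least one) = 3/14 / 27/28 = 2/9 ≈ 0.2222.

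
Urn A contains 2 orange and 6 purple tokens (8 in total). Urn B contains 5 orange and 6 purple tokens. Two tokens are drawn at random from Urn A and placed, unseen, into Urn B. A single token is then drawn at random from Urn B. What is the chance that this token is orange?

11/26

Condition on how many of the transferred tokens are orange (from Urn A: 2 orange of 8; then Urn B has 13 total).
  0 orange: C(2,0)C(6,2)/C(8,2) = 15/28; then P = 5/13
  1 orange: C(2,1)C(6,1)/C(8,2) = 3/7; then P = 6/13
  2 orange: C(2,2)C(6,0)/C(8,2) = 1/28; then P = 7/13
P(orange from Urn B) = 11/26 ≈ 0.4231.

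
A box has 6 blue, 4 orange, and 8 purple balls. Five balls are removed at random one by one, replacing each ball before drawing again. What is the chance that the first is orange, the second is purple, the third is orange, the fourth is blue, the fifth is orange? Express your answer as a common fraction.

32/19683

Multiply the conditional probability of each draw in order, with replacement (the composition resets each draw).
P = (4/18) · (8/18) · (4/18) · (6/18) · (4/18) = 32/19683 ≈ 0.0016.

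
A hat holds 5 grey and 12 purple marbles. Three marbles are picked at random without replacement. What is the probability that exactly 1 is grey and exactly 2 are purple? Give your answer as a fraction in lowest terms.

33/68

Unordered draws without replacement: count favorable combinations over C(17,3).
Favorable = C(5,1) · C(12,2) = 330; total = C(17,3) = 680.
P = 330/680 = 33/68 ≈ 0.4853.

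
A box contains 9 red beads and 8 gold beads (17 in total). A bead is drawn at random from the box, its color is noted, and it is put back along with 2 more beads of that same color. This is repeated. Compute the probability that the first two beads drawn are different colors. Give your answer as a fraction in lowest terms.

Either gold then red, or red then gold; after the first draw the total is 19.
P = (8/17)·(9/19) + (9/17)·(8/19) = 144/323 ≈ 0.4458.

144/323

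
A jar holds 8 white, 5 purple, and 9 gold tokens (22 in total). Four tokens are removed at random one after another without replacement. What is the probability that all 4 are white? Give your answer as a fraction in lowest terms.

2/209

Unordered draws without replacement: count favorable combinations over C(22,4).
Favorable = C(8,4) · C(5,0) · C(9,0) = 70; total = C(22,4) = 7315.
P = 70/7315 = 2/209 ≈ 0.0096.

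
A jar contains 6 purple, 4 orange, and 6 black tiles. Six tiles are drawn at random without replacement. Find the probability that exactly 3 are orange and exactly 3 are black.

10/1001

Unordered draws without replacement: count favorable combinations over C(16,6).
Favorable = C(6,0) · C(4,3) · C(6,3) = 80; total = C(16,6) = 8008.
P = 80/8008 = 10/1001 ≈ 0.0100.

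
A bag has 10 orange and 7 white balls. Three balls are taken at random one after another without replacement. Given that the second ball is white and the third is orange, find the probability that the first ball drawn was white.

P(first=white and the second ball is white and the third is orange) = (7/17)·(6/16)·(10/15) = 7/68.
P(E) = Σ over first color = 21/136 + 7/68 = 35/136.
By Bayes, P(first=white | E) = 7/68 / 35/136 = 2/5 ≈ 0.4000.

2/5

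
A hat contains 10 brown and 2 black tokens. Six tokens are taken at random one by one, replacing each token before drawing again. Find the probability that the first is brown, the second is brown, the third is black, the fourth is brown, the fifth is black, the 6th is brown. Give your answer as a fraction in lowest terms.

Multiply the conditional probability of each draw in order, with replacement (the composition resets each draw).
P = (10/12) · (10/12) · (2/12) · (10/12) · (2/12) · (10/12) = 625/46656 ≈ 0.0134.

625/46656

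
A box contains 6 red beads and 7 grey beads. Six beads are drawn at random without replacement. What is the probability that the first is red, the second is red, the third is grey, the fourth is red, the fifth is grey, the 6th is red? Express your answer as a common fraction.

Multiply the conditional probability of each draw in order, without replacement, so each draw removes one from its color and from the total.
P = (6/13) · (5/12) · (7/11) · (4/10) · (6/9) · (3/8) = 7/572 ≈ 0.0122.

7/572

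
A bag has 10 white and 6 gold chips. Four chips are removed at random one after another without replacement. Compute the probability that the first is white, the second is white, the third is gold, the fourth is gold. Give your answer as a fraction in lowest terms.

45/728

Multiply the conditional probability of each draw in order, without replacement, so each draw removes one from its color and from the total.
P = (10/16) · (9/15) · (6/14) · (5/13) = 45/728 ≈ 0.0618.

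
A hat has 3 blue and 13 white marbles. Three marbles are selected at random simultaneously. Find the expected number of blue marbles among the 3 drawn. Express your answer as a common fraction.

By linearity of expectation, E[X] = Σ P(draw i is blue); by symmetry each draw (even without replacement) has P(blue) = 3/16.
E[X] = 3 · 3/16 = 9/16 ≈ 0.5625.

9/16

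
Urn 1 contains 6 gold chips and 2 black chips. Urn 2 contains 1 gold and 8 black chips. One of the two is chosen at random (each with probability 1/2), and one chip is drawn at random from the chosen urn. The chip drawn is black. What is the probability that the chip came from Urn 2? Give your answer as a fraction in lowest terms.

P(black | Urn 1) = 1/4; P(black | Urn 2) = 8/9.
P(black) = 1/2·1/4 + 1/2·8/9 = 41/72.
By Bayes' rule, P(Urn 2 | black) = 4/9 / 41/72 = 32/41 ≈ 0.7805.

32/41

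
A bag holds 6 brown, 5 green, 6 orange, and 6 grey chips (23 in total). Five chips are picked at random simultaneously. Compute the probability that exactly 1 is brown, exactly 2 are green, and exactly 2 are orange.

Unordered draws without replacement: count favorable combinations over C(23,5).
Favorable = C(6,1) · C(5,2) · C(6,2) · C(6,0) = 900; total = C(23,5) = 33649.
P = 900/33649 = 900/33649 ≈ 0.0267.

900/33649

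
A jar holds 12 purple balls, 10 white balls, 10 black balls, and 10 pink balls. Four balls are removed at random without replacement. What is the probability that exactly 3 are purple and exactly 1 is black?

220/11193

Unordered draws without replacement: count favorable combinations over C(42,4).
Favorable = C(12,3) · C(10,0) · C(10,1) · C(10,0) = 2200; total = C(42,4) = 111930.
P = 2200/111930 = 220/11193 ≈ 0.0197.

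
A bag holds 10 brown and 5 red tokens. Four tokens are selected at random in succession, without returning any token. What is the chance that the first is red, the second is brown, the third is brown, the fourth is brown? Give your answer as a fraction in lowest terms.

Multiply the conditional probability of each draw in order, without replacement, so each draw removes one from its color and from the total.
P = (5/15) · (10/14) · (9/13) · (8/12) = 10/91 ≈ 0.1099.

10/91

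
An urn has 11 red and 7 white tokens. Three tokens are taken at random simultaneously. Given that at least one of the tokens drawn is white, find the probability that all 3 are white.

P(all 3 white) = C(7,3)/C(18,3) = 35/816; P(at least one white) = 1 − C(11,3)/C(18,3) = 217/272.
Since 'all 3 white' ⊆ 'at least one white', P(all 3 | at least one) = 35/816 / 217/272 = 5/93 ≈ 0.0538.

5/93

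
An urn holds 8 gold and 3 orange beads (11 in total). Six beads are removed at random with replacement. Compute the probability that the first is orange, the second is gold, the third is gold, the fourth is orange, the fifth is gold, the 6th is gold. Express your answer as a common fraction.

Multiply the conditional probability of each draw in order, with replacement (the composition resets each draw).
P = (3/11) · (8/11) · (8/11) · (3/11) · (8/11) · (8/11) = 36864/1771561 ≈ 0.0208.

36864/1771561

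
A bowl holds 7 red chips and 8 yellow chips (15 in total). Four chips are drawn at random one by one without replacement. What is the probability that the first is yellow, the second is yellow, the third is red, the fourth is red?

Multiply the conditional probability of each draw in order, without replacement, so each draw removes one from its color and from the total.
P = (8/15) · (7/14) · (7/13) · (6/12) = 14/195 ≈ 0.0718.

14/195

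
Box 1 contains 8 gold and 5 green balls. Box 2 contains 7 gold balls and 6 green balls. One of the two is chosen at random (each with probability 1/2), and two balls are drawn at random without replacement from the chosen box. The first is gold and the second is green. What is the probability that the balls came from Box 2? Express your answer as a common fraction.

P(E | Box 1) = 10/39; P(E | Box 2) = 7/26.
P(E) = 1/2·10/39 + 1/2·7/26 = 41/156.
By Bayes' rule, P(Box 2 | E) = 7/52 / 41/156 = 21/41 ≈ 0.5122.

21/41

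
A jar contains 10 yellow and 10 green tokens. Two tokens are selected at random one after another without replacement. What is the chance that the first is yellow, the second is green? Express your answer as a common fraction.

5/19

Multiply the conditional probability of each draw in order, without replacement, so each draw removes one from its color and from the total.
P = (10/20) · (10/19) = 5/19 ≈ 0.2632.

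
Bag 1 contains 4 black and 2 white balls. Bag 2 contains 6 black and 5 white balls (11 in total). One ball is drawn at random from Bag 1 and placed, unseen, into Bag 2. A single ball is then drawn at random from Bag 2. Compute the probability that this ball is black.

Condition on how many of the transferred balls are black (from Bag 1: 4 black of 6; then Bag 2 has 12 total).
  0 black: C(4,0)C(2,1)/C(6,1) = 1/3; then P = 6/12
  1 black: C(4,1)C(2,0)/C(6,1) = 2/3; then P = 7/12
P(black from Bag 2) = 5/9 ≈ 0.5556.

5/9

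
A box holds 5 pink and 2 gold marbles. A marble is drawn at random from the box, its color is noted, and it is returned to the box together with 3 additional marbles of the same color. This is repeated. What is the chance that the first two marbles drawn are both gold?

After a gold draw the box holds 5 gold out of 10.
P = (2/7)·(5/10) = 1/7 ≈ 0.1429.

1/7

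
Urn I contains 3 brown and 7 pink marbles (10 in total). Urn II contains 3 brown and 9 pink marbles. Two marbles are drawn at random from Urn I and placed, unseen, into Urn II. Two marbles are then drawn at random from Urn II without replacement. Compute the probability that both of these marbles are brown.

Condition on how many of the transferred marbles are brown (from Urn I: 3 brown of 10; then Urn II has 14 total).
  0 brown: C(3,0)C(7,2)/C(10,2) = 7/15; then P = C(3,2)/C(14,2) = 3/91
  1 brown: C(3,1)C(7,1)/C(10,2) = 7/15; then P = C(4,2)/C(14,2) = 6/91
  2 brown: C(3,2)C(7,0)/C(10,2) = 1/15; then P = C(5,2)/C(14,2) = 10/91
P(both brown) = 73/1365 ≈ 0.0535.

73/1365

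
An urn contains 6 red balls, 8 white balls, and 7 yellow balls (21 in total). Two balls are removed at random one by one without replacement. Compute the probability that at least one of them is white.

22/35

Use the complement: P(at least one white) = 1 − P(no white).
P(none) = C(13,2)/C(21,2) = 78/210.
So P = 1 − 78/210 = 22/35 ≈ 0.6286.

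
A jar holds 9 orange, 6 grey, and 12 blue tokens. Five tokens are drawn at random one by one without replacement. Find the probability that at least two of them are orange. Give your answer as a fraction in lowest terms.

2479/4485

Sum the hypergeometric tail for j = 2,…,5 orange tokens.
Favorable = C(9,2)·C(18,3) + C(9,3)·C(18,2) + C(9,4)·C(18,1) + C(9,5)·C(18,0) = 44622; total = C(27,5) = 80730.
P = 44622/80730 = 2479/4485 ≈ 0.5527.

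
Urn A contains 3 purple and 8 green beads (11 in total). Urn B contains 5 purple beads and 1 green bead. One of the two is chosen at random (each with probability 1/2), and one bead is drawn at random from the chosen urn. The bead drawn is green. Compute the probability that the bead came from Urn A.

P(green | Urn A) = 8/11; P(green | Urn B) = 1/6.
P(green) = 1/2·8/11 + 1/2·1/6 = 59/132.
By Bayes' rule, P(Urn A | green) = 4/11 / 59/132 = 48/59 ≈ 0.8136.

48/59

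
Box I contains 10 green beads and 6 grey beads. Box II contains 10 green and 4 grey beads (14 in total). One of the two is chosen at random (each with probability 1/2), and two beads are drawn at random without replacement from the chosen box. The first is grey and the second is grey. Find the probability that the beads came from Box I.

P(E | Box I) = 1/8; P(E | Box II) = 6/91.
P(E) = 1/2·1/8 + 1/2·6/91 = 139/1456.
By Bayes' rule, P(Box I | E) = 1/16 / 139/1456 = 91/139 ≈ 0.6547.

91/139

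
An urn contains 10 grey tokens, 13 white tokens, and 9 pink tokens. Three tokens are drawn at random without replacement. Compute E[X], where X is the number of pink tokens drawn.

27/32

By linearity of expectation, E[X] = Σ P(draw i is pink); by symmetry each draw (even without replacement) has P(pink) = 9/32.
E[X] = 3 · 9/32 = 27/32 ≈ 0.8438.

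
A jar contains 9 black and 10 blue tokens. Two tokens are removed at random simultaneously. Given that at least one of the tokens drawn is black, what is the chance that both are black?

2/7

P(both black) = C(9,2)/C(19,2) = 4/19; P(at least one black) = 1 − C(10,2)/C(19,2) = 14/19.
Since 'both black' ⊆ 'at least one black', P(both | at least one) = 4/19 / 14/19 = 2/7 ≈ 0.2857.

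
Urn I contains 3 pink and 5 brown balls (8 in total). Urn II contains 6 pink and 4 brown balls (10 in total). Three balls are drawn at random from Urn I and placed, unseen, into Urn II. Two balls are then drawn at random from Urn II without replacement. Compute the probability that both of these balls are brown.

Condition on how many of the transferred balls are brown (from Urn I: 5 brown of 8; then Urn II has 13 total).
  0 brown: C(5,0)C(3,3)/C(8,3) = 1/56; then P = C(4,2)/C(13,2) = 1/13
  1 brown: C(5,1)C(3,2)/C(8,3) = 15/56; then P = C(5,2)/C(13,2) = 5/39
  2 brown: C(5,2)C(3,1)/C(8,3) = 15/28; then P = C(6,2)/C(13,2) = 5/26
  3 brown: C(5,3)C(3,0)/C(8,3) = 5/28; then P = C(7,2)/C(13,2) = 7/26
P(both brown) = 17/91 ≈ 0.1868.

17/91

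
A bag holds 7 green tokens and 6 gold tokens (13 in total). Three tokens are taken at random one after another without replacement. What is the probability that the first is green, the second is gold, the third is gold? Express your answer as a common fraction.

35/286

Multiply the conditional probability of each draw in order, without replacement, so each draw removes one from its color and from the total.
P = (7/13) · (6/12) · (5/11) = 35/286 ≈ 0.1224.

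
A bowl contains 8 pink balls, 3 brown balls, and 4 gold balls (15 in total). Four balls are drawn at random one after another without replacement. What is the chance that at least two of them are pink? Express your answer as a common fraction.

10/13

Sum the hypergeometric tail for j = 2,…,4 pink balls.
Favorable = C(8,2)·C(7,2) + C(8,3)·C(7,1) + C(8,4)·C(7,0) = 1050; total = C(15,4) = 1365.
P = 1050/1365 = 10/13 ≈ 0.7692.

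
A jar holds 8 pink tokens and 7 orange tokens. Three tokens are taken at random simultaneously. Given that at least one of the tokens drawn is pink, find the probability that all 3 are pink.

2/15

P(all 3 pink) = C(8,3)/C(15,3) = 8/65; P(at least one pink) = 1 − C(7,3)/C(15,3) = 12/13.
Since 'all 3 pink' ⊆ 'at least one pink', P(all 3 | at least one) = 8/65 / 12/13 = 2/15 ≈ 0.1333.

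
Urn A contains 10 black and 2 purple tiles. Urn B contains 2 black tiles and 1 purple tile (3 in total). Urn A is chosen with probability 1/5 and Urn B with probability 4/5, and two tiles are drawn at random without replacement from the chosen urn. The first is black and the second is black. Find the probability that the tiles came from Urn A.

P(E | Urn A) = 15/22; P(E | Urn B) = 1/3.
P(E) = 1/5·15/22 + 4/5·1/3 = 133/330.
By Bayes' rule, P(Urn A | E) = 3/22 / 133/330 = 45/133 ≈ 0.3383.

45/133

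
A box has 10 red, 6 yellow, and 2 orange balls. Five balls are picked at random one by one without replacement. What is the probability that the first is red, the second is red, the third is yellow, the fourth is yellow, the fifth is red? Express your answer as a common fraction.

Multiply the conditional probability of each draw in order, without replacement, so each draw removes one from its color and from the total.
P = (10/18) · (9/17) · (6/16) · (5/15) · (8/14) = 5/238 ≈ 0.0210.

5/238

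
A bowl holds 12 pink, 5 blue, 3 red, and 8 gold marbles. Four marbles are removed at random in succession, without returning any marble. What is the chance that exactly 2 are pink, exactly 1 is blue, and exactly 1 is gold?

Unordered draws without replacement: count favorable combinations over C(28,4).
Favorable = C(12,2) · C(5,1) · C(3,0) · C(8,1) = 2640; total = C(28,4) = 20475.
P = 2640/20475 = 176/1365 ≈ 0.1289.

176/1365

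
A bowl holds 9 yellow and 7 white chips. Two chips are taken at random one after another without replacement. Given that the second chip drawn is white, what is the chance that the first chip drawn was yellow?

3/5

P(first=yellow and the second chip drawn is white) = (9/16)·(7/15) = 21/80.
P(the second chip drawn is white) = Σ over first color = 21/80 + 7/40 = 7/16.
By Bayes, P(first=yellow | the second chip drawn is white) = 21/80 / 7/16 = 3/5 ≈ 0.6000.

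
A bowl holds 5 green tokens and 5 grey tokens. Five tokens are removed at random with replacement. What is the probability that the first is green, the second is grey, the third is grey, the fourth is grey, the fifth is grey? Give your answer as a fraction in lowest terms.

1/32

Multiply the conditional probability of each draw in order, with replacement (the composition resets each draw).
P = (5/10) · (5/10) · (5/10) · (5/10) · (5/10) = 1/32 ≈ 0.0312.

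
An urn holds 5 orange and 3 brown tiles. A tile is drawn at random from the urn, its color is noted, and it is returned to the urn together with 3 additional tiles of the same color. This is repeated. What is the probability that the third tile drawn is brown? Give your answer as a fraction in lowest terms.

3/8

Sum over the four possibilities for the first two draws (brown/not-brown each), tracking how the brown count and total change by +3 per draw.
P(third is brown) = 3/8 ≈ 0.3750. (In a Pólya urn every draw has the same marginal probability 3/8.)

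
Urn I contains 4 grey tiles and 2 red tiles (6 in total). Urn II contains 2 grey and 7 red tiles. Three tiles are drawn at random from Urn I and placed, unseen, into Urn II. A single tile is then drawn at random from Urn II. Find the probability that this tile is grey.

Condition on how many of the transferred tiles are grey (from Urn I: 4 grey of 6; then Urn II has 12 total).
  1 grey: C(4,1)C(2,2)/C(6,3) = 1/5; then P = 3/12
  2 grey: C(4,2)C(2,1)/C(6,3) = 3/5; then P = 4/12
  3 grey: C(4,3)C(2,0)/C(6,3) = 1/5; then P = 5/12
P(grey from Urn II) = 1/3 ≈ 0.3333.

1/3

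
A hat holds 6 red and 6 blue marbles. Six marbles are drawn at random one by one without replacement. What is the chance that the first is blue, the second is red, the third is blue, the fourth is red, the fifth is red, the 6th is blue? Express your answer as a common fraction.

Multiply the conditional probability of each draw in order, without replacement, so each draw removes one from its color and from the total.
P = (6/12) · (6/11) · (5/10) · (5/9) · (4/8) · (4/7) = 5/231 ≈ 0.0216.

5/231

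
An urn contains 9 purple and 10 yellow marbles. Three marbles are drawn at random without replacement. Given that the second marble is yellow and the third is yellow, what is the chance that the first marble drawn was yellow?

8/17

P(first=yellow and the second marble is yellow and the third is yellow) = (10/19)·(9/18)·(8/17) = 40/323.
P(E) = Σ over first color = 45/323 + 40/323 = 5/19.
By Bayes, P(first=yellow | E) = 40/323 / 5/19 = 8/17 ≈ 0.4706.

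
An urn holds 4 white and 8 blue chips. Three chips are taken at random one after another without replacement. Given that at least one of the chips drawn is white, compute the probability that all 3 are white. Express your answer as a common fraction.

P(all 3 white) = C(4,3)/C(12,3) = 1/55; P(at least one white) = 1 − C(8,3)/C(12,3) = 41/55.
Since 'all 3 white' ⊆ 'at least one white', P(all 3 | at least one) = 1/55 / 41/55 = 1/41 ≈ 0.0244.

1/41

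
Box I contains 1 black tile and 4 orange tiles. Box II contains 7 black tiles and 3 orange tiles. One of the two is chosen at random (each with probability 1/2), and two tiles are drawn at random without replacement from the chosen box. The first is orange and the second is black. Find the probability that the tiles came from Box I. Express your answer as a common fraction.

P(E | Box I) = 1/5; P(E | Box II) = 7/30.
P(E) = 1/2·1/5 + 1/2·7/30 = 13/60.
By Bayes' rule, P(Box I | E) = 1/10 / 13/60 = 6/13 ≈ 0.4615.

6/13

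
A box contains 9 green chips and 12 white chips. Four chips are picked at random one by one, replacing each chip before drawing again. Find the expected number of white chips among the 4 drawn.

16/7

By linearity of expectation, E[X] = Σ P(draw i is white); each independent draw has P(white) = 12/21.
E[X] = 4 · 12/21 = 16/7 ≈ 2.2857.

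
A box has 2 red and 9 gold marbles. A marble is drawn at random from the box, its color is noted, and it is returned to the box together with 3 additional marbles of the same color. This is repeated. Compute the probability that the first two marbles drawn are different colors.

Either red then gold, or gold then red; after the first draw the total is 14.
P = (2/11)·(9/14) + (9/11)·(2/14) = 18/77 ≈ 0.2338.

18/77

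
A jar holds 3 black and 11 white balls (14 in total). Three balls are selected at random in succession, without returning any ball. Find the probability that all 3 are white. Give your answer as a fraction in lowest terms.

Unordered draws without replacement: count favorable combinations over C(14,3).
Favorable = C(3,0) · C(11,3) = 165; total = C(14,3) = 364.
P = 165/364 = 165/364 ≈ 0.4533.

165/364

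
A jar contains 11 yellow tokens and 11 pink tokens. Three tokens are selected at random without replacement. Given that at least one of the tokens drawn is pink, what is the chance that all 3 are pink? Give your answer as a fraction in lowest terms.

P(all 3 pink) = C(11,3)/C(22,3) = 3/28; P(at least one pink) = 1 − C(11,3)/C(22,3) = 25/28.
Since 'all 3 pink' ⊆ 'at least one pink', P(all 3 | at least one) = 3/28 / 25/28 = 3/25 ≈ 0.1200.

3/25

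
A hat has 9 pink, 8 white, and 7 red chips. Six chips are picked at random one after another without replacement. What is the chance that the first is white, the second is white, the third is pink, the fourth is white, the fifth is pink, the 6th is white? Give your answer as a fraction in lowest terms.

Multiply the conditional probability of each draw in order, without replacement, so each draw removes one from its color and from the total.
P = (8/24) · (7/23) · (9/22) · (6/21) · (8/20) · (5/19) = 6/4807 ≈ 0.0012.

6/4807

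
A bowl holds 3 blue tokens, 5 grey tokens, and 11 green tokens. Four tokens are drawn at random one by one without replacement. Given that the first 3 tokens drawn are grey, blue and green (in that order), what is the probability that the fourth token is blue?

1/8

After removing 1 blue, 1 grey, 1 green, the bowl has 2 blue out of 16 remaining.
P(fourth is blue | given) = 2/16 = 1/8 ≈ 0.1250.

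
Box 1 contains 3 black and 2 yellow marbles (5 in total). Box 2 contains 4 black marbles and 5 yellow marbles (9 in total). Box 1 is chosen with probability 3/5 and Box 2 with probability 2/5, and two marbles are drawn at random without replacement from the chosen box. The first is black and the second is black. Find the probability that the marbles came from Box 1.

27/37

P(E | Box 1) = 3/10; P(E | Box 2) = 1/6.
P(E) = 3/5·3/10 + 2/5·1/6 = 37/150.
By Bayes' rule, P(Box 1 | E) = 9/50 / 37/150 = 27/37 ≈ 0.7297.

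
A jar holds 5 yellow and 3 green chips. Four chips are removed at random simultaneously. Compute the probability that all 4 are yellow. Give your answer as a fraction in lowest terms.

Unordered draws without replacement: count favorable combinations over C(8,4).
Favorable = C(5,4) · C(3,0) = 5; total = C(8,4) = 70.
P = 5/70 = 1/14 ≈ 0.0714.

1/14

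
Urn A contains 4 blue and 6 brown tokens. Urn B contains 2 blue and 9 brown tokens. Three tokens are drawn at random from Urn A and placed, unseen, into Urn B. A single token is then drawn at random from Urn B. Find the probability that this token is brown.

Condition on how many of the transferred tokens are brown (from Urn A: 6 brown of 10; then Urn B has 14 total).
  0 brown: C(6,0)C(4,3)/C(10,3) = 1/30; then P = 9/14
  1 brown: C(6,1)C(4,2)/C(10,3) = 3/10; then P = 10/14
  2 brown: C(6,2)C(4,1)/C(10,3) = 1/2; then P = 11/14
  3 brown: C(6,3)C(4,0)/C(10,3) = 1/6; then P = 12/14
P(brown from Urn B) = 27/35 ≈ 0.7714.

27/35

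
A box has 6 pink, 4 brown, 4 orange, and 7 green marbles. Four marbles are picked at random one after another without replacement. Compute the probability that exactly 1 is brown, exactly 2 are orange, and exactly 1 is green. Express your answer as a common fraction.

Unordered draws without replacement: count favorable combinations over C(21,4).
Favorable = C(6,0) · C(4,1) · C(4,2) · C(7,1) = 168; total = C(21,4) = 5985.
P = 168/5985 = 8/285 ≈ 0.0281.

8/285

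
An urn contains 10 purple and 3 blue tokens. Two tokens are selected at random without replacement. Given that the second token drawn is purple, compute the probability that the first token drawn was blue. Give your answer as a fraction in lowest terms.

P(first=blue and the second token drawn is purple) = (3/13)·(10/12) = 5/26.
P(the second token drawn is purple) = Σ over first color = 15/26 + 5/26 = 10/13.
By Bayes, P(first=blue | the second token drawn is purple) = 5/26 / 10/13 = 1/4 ≈ 0.2500.

1/4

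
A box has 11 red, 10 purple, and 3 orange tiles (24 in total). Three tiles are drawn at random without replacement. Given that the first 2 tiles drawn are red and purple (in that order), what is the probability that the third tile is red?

5/11

After removing 1 red, 1 purple, the box has 10 red out of 22 remaining.
P(third is red | given) = 10/22 = 5/11 ≈ 0.4545.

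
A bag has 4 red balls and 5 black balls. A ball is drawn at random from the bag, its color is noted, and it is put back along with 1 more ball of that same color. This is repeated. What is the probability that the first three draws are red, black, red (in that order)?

Track the composition after each reinforcement of +1.
P = (4/9) · (5/10) · (5/11) = 10/99 ≈ 0.1010.

10/99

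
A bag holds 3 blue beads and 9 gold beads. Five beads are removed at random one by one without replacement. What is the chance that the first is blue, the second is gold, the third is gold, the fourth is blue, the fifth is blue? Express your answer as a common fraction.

Multiply the conditional probability of each draw in order, without replacement, so each draw removes one from its color and from the total.
P = (3/12) · (9/11) · (8/10) · (2/9) · (1/8) = 1/220 ≈ 0.0045.

1/220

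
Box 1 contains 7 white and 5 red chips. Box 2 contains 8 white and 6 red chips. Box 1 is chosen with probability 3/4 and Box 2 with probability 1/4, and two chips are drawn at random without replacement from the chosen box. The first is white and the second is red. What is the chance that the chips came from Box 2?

1056/4241

P(E | Box 1) = 35/132; P(E | Box 2) = 24/91.
P(E) = 3/4·35/132 + 1/4·24/91 = 4241/16016.
By Bayes' rule, P(Box 2 | E) = 6/91 / 4241/16016 = 1056/4241 ≈ 0.2490.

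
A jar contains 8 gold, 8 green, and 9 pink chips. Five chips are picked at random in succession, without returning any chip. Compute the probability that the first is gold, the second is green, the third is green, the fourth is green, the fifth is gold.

Multiply the conditional probability of each draw in order, without replacement, so each draw removes one from its color and from the total.
P = (8/25) · (8/24) · (7/23) · (6/22) · (7/21) = 56/18975 ≈ 0.0030.

56/18975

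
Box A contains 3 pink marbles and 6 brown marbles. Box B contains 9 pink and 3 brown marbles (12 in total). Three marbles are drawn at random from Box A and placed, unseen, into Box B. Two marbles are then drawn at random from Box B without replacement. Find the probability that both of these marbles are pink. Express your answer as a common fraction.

181/420

Condition on how many of the transferred marbles are pink (from Box A: 3 pink of 9; then Box B has 15 total).
  0 pink: C(3,0)C(6,3)/C(9,3) = 5/21; then P = C(9,2)/C(15,2) = 12/35
  1 pink: C(3,1)C(6,2)/C(9,3) = 15/28; then P = C(10,2)/C(15,2) = 3/7
  2 pink: C(3,2)C(6,1)/C(9,3) = 3/14; then P = C(11,2)/C(15,2) = 11/21
  3 pink: C(3,3)C(6,0)/C(9,3) = 1/84; then P = C(12,2)/C(15,2) = 22/35
P(both pink) = 181/420 ≈ 0.4310.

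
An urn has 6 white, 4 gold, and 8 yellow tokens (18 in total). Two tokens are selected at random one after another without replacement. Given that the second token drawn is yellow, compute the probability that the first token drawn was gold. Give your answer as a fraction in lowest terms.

4/17

P(first=gold and the second token drawn is yellow) = (4/18)·(8/17) = 16/153.
P(the second token drawn is yellow) = Σ over first color = 8/51 + 16/153 + 28/153 = 4/9.
By Bayes, P(first=gold | the second token drawn is yellow) = 16/153 / 4/9 = 4/17 ≈ 0.2353.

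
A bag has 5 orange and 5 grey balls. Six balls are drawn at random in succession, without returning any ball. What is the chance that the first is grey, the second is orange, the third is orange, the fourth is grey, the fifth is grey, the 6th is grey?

Multiply the conditional probability of each draw in order, without replacement, so each draw removes one from its color and from the total.
P = (5/10) · (5/9) · (4/8) · (4/7) · (3/6) · (2/5) = 1/63 ≈ 0.0159.

1/63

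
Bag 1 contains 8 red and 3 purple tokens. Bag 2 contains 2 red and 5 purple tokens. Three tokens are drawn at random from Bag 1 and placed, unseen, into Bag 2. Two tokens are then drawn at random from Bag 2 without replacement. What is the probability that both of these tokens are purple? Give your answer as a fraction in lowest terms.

Condition on how many of the transferred tokens are purple (from Bag 1: 3 purple of 11; then Bag 2 has 10 total).
  0 purple: C(3,0)C(8,3)/C(11,3) = 56/165; then P = C(5,2)/C(10,2) = 2/9
  1 purple: C(3,1)C(8,2)/C(11,3) = 28/55; then P = C(6,2)/C(10,2) = 1/3
  2 purple: C(3,2)C(8,1)/C(11,3) = 8/55; then P = C(7,2)/C(10,2) = 7/15
  3 purple: C(3,3)C(8,0)/C(11,3) = 1/165; then P = C(8,2)/C(10,2) = 28/45
P(both purple) = 784/2475 ≈ 0.3168.

784/2475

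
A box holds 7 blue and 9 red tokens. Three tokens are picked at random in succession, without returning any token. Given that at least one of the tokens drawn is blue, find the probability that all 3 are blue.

P(all 3 blue) = C(7,3)/C(16,3) = 1/16; P(at least one blue) = 1 − C(9,3)/C(16,3) = 17/20.
Since 'all 3 blue' ⊆ 'at least one blue', P(all 3 | at least one) = 1/16 / 17/20 = 5/68 ≈ 0.0735.

5/68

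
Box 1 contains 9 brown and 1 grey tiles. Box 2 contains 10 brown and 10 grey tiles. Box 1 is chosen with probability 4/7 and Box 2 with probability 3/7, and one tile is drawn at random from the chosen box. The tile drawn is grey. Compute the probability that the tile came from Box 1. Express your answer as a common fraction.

P(grey | Box 1) = 1/10; P(grey | Box 2) = 1/2.
P(grey) = 4/7·1/10 + 3/7·1/2 = 19/70.
By Bayes' rule, P(Box 1 | grey) = 2/35 / 19/70 = 4/19 ≈ 0.2105.

4/19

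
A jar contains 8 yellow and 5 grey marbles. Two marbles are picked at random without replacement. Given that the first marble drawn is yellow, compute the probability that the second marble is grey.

After removing 1 yellow, the jar has 5 grey out of 12 remaining.
P(second is grey | given) = 5/12 ≈ 0.4167.

5/12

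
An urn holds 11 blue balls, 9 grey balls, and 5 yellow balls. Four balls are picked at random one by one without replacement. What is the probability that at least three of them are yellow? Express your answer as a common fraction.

Sum the hypergeometric tail for j = 3,…,4 yellow balls.
Favorable = C(5,3)·C(20,1) + C(5,4)·C(20,0) = 205; total = C(25,4) = 12650.
P = 205/12650 = 41/2530 ≈ 0.0162.

41/2530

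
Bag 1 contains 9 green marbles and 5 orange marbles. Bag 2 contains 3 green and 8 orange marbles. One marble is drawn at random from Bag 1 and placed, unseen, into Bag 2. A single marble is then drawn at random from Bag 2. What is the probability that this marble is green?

17/56

Condition on how many of the transferred marbles are green (from Bag 1: 9 green of 14; then Bag 2 has 12 total).
  0 green: C(9,0)C(5,1)/C(14,1) = 5/14; then P = 3/12
  1 green: C(9,1)C(5,0)/C(14,1) = 9/14; then P = 4/12
P(green from Bag 2) = 17/56 ≈ 0.3036.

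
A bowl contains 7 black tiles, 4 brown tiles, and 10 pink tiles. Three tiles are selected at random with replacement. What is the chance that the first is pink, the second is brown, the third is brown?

Multiply the conditional probability of each draw in order, with replacement (the composition resets each draw).
P = (10/21) · (4/21) · (4/21) = 160/9261 ≈ 0.0173.

160/9261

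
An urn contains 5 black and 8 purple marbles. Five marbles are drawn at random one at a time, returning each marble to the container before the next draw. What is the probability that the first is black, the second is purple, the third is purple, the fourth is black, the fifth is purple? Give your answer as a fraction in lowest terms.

12800/371293

Multiply the conditional probability of each draw in order, with replacement (the composition resets each draw).
P = (5/13) · (8/13) · (8/13) · (5/13) · (8/13) = 12800/371293 ≈ 0.0345.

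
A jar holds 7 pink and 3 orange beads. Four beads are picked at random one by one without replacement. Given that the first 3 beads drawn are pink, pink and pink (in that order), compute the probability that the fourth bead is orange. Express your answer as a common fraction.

3/7

After removing 3 pink, the jar has 3 orange out of 7 remaining.
P(fourth is orange | given) = 3/7 ≈ 0.4286.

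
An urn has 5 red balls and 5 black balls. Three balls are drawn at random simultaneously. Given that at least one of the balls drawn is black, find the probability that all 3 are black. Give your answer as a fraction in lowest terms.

P(all 3 black) = C(5,3)/C(10,3) = 1/12; P(at least one black) = 1 − C(5,3)/C(10,3) = 11/12.
Since 'all 3 black' ⊆ 'at least one black', P(all 3 | at least one) = 1/12 / 11/12 = 1/11 ≈ 0.0909.

1/11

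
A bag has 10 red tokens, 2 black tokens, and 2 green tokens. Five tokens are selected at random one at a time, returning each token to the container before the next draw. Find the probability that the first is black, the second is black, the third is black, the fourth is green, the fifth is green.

Multiply the conditional probability of each draw in order, with replacement (the composition resets each draw).
P = (2/14) · (2/14) · (2/14) · (2/14) · (2/14) = 1/16807 ≈ 0.0001.

1/16807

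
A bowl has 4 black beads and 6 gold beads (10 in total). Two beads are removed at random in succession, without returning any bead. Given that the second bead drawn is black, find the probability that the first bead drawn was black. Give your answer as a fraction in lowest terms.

1/3

P(first=black and the second bead drawn is black) = (4/10)·(3/9) = 2/15.
P(the second bead drawn is black) = Σ over first color = 2/15 + 4/15 = 2/5.
By Bayes, P(first=black | the second bead drawn is black) = 2/15 / 2/5 = 1/3 ≈ 0.3333.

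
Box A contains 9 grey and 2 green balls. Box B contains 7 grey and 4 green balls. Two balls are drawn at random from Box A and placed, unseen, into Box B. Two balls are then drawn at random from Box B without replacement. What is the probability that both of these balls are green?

137/1430

Condition on how many of the transferred balls are green (from Box A: 2 green of 11; then Box B has 13 total).
  0 green: C(2,0)C(9,2)/C(11,2) = 36/55; then P = C(4,2)/C(13,2) = 1/13
  1 green: C(2,1)C(9,1)/C(11,2) = 18/55; then P = C(5,2)/C(13,2) = 5/39
  2 green: C(2,2)C(9,0)/C(11,2) = 1/55; then P = C(6,2)/C(13,2) = 5/26
P(both green) = 137/1430 ≈ 0.0958.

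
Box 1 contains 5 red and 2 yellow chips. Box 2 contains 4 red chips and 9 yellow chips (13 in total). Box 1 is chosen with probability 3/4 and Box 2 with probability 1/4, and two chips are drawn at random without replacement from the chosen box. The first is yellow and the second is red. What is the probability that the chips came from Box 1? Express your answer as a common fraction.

65/86

P(E | Box 1) = 5/21; P(E | Box 2) = 3/13.
P(E) = 3/4·5/21 + 1/4·3/13 = 43/182.
By Bayes' rule, P(Box 1 | E) = 5/28 / 43/182 = 65/86 ≈ 0.7558.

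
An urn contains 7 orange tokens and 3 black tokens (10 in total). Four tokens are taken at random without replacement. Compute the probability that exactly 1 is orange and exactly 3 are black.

Unordered draws without replacement: count favorable combinations over C(10,4).
Favorable = C(7,1) · C(3,3) = 7; total = C(10,4) = 210.
P = 7/210 = 1/30 ≈ 0.0333.

1/30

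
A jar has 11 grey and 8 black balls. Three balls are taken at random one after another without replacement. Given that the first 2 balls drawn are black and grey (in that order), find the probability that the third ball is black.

7/17

After removing 1 grey, 1 black, the jar has 7 black out of 17 remaining.
P(third is black | given) = 7/17 ≈ 0.4118.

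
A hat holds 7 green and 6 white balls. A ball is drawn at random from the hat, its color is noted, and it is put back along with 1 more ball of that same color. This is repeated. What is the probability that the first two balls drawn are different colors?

6/13

Either green then white, or white then green; after the first draw the total is 14.
P = (7/13)·(6/14) + (6/13)·(7/14) = 6/13 ≈ 0.4615.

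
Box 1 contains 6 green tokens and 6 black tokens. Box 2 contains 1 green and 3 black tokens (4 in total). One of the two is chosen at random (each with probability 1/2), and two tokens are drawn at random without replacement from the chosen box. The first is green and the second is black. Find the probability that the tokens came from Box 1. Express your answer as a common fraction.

P(E | Box 1) = 3/11; P(E | Box 2) = 1/4.
P(E) = 1/2·3/11 + 1/2·1/4 = 23/88.
By Bayes' rule, P(Box 1 | E) = 3/22 / 23/88 = 12/23 ≈ 0.5217.

12/23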